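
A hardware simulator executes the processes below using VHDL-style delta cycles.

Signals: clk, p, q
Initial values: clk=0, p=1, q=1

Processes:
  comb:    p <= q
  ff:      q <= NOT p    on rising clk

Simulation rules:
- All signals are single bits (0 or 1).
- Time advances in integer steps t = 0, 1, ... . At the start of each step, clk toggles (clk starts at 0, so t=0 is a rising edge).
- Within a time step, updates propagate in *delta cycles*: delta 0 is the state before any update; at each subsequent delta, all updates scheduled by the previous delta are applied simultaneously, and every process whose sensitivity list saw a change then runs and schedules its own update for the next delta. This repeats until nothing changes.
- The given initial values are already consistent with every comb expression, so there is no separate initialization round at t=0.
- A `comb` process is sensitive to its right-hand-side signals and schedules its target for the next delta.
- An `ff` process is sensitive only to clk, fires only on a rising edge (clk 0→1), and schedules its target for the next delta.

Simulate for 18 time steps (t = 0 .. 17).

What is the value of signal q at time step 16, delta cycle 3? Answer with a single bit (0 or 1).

[bits: clk,p,q]
t=0: Δ0=011 Δ1=111 Δ2=110 Δ3=100 | 3Δ
t=1: Δ0=100 Δ1=000 | 1Δ
t=2: Δ0=000 Δ1=100 Δ2=101 Δ3=111 | 3Δ
t=3: Δ0=111 Δ1=011 | 1Δ
t=4: Δ0=011 Δ1=111 Δ2=110 Δ3=100 | 3Δ
t=5: Δ0=100 Δ1=000 | 1Δ
t=6: Δ0=000 Δ1=100 Δ2=101 Δ3=111 | 3Δ
t=7: Δ0=111 Δ1=011 | 1Δ
t=8: Δ0=011 Δ1=111 Δ2=110 Δ3=100 | 3Δ
t=9: Δ0=100 Δ1=000 | 1Δ
t=10: Δ0=000 Δ1=100 Δ2=101 Δ3=111 | 3Δ
t=11: Δ0=111 Δ1=011 | 1Δ
t=12: Δ0=011 Δ1=111 Δ2=110 Δ3=100 | 3Δ
t=13: Δ0=100 Δ1=000 | 1Δ
t=14: Δ0=000 Δ1=100 Δ2=101 Δ3=111 | 3Δ
t=15: Δ0=111 Δ1=011 | 1Δ
t=16: Δ0=011 Δ1=111 Δ2=110 Δ3=100 | 3Δ
t=17: Δ0=100 Δ1=000 | 1Δ

0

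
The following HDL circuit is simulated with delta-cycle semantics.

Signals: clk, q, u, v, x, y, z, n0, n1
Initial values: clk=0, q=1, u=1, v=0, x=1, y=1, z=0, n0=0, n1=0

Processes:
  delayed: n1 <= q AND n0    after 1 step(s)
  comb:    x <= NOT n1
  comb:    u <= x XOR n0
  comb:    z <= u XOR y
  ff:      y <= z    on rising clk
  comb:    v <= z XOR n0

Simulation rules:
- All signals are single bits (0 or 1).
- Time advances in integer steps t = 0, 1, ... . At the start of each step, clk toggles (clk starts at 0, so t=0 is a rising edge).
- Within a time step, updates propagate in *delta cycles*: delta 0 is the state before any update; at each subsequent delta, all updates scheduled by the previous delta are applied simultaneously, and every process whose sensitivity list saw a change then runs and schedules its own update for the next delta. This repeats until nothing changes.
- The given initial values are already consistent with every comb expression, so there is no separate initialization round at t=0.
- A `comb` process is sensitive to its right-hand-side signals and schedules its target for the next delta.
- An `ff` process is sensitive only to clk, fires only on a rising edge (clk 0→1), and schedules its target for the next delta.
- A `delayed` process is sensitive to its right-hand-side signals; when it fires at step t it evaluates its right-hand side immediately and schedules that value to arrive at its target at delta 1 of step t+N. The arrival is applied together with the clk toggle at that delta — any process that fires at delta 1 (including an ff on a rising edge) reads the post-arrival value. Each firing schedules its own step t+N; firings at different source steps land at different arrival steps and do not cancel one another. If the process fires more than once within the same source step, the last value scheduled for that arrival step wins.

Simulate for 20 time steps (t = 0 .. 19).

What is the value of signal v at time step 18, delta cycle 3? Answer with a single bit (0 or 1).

t0.Δ0 x=1 n1=0 v=0 n0=0 q=1 u=1 clk=0 z=0 y=1
t0.Δ1 x=1 n1=0 v=0 n0=0 q=1 u=1 clk=1 z=0 y=1
t0.Δ2 x=1 n1=0 v=0 n0=0 q=1 u=1 clk=1 z=0 y=0
t0.Δ3 x=1 n1=0 v=0 n0=0 q=1 u=1 clk=1 z=1 y=0
t0.Δ4 x=1 n1=0 v=1 n0=0 q=1 u=1 clk=1 z=1 y=0
t1.Δ0 x=1 n1=0 v=1 n0=0 q=1 u=1 clk=1 z=1 y=0
t1.Δ1 x=1 n1=0 v=1 n0=0 q=1 u=1 clk=0 z=1 y=0
t2.Δ0 x=1 n1=0 v=1 n0=0 q=1 u=1 clk=0 z=1 y=0
t2.Δ1 x=1 n1=0 v=1 n0=0 q=1 u=1 clk=1 z=1 y=0
t2.Δ2 x=1 n1=0 v=1 n0=0 q=1 u=1 clk=1 z=1 y=1
t2.Δ3 x=1 n1=0 v=1 n0=0 q=1 u=1 clk=1 z=0 y=1
t2.Δ4 x=1 n1=0 v=0 n0=0 q=1 u=1 clk=1 z=0 y=1
t3.Δ0 x=1 n1=0 v=0 n0=0 q=1 u=1 clk=1 z=0 y=1
t3.Δ1 x=1 n1=0 v=0 n0=0 q=1 u=1 clk=0 z=0 y=1
t4.Δ0 x=1 n1=0 v=0 n0=0 q=1 u=1 clk=0 z=0 y=1
t4.Δ1 x=1 n1=0 v=0 n0=0 q=1 u=1 clk=1 z=0 y=1
t4.Δ2 x=1 n1=0 v=0 n0=0 q=1 u=1 clk=1 z=0 y=0
t4.Δ3 x=1 n1=0 v=0 n0=0 q=1 u=1 clk=1 z=1 y=0
t4.Δ4 x=1 n1=0 v=1 n0=0 q=1 u=1 clk=1 z=1 y=0
t5.Δ0 x=1 n1=0 v=1 n0=0 q=1 u=1 clk=1 z=1 y=0
t5.Δ1 x=1 n1=0 v=1 n0=0 q=1 u=1 clk=0 z=1 y=0
t6.Δ0 x=1 n1=0 v=1 n0=0 q=1 u=1 clk=0 z=1 y=0
t6.Δ1 x=1 n1=0 v=1 n0=0 q=1 u=1 clk=1 z=1 y=0
t6.Δ2 x=1 n1=0 v=1 n0=0 q=1 u=1 clk=1 z=1 y=1
t6.Δ3 x=1 n1=0 v=1 n0=0 q=1 u=1 clk=1 z=0 y=1
t6.Δ4 x=1 n1=0 v=0 n0=0 q=1 u=1 clk=1 z=0 y=1
t7.Δ0 x=1 n1=0 v=0 n0=0 q=1 u=1 clk=1 z=0 y=1
t7.Δ1 x=1 n1=0 v=0 n0=0 q=1 u=1 clk=0 z=0 y=1
t8.Δ0 x=1 n1=0 v=0 n0=0 q=1 u=1 clk=0 z=0 y=1
t8.Δ1 x=1 n1=0 v=0 n0=0 q=1 u=1 clk=1 z=0 y=1
t8.Δ2 x=1 n1=0 v=0 n0=0 q=1 u=1 clk=1 z=0 y=0
t8.Δ3 x=1 n1=0 v=0 n0=0 q=1 u=1 clk=1 z=1 y=0
t8.Δ4 x=1 n1=0 v=1 n0=0 q=1 u=1 clk=1 z=1 y=0
t9.Δ0 x=1 n1=0 v=1 n0=0 q=1 u=1 clk=1 z=1 y=0
t9.Δ1 x=1 n1=0 v=1 n0=0 q=1 u=1 clk=0 z=1 y=0
t10.Δ0 x=1 n1=0 v=1 n0=0 q=1 u=1 clk=0 z=1 y=0
t10.Δ1 x=1 n1=0 v=1 n0=0 q=1 u=1 clk=1 z=1 y=0
t10.Δ2 x=1 n1=0 v=1 n0=0 q=1 u=1 clk=1 z=1 y=1
t10.Δ3 x=1 n1=0 v=1 n0=0 q=1 u=1 clk=1 z=0 y=1
t10.Δ4 x=1 n1=0 v=0 n0=0 q=1 u=1 clk=1 z=0 y=1
t11.Δ0 x=1 n1=0 v=0 n0=0 q=1 u=1 clk=1 z=0 y=1
t11.Δ1 x=1 n1=0 v=0 n0=0 q=1 u=1 clk=0 z=0 y=1
t12.Δ0 x=1 n1=0 v=0 n0=0 q=1 u=1 clk=0 z=0 y=1
t12.Δ1 x=1 n1=0 v=0 n0=0 q=1 u=1 clk=1 z=0 y=1
t12.Δ2 x=1 n1=0 v=0 n0=0 q=1 u=1 clk=1 z=0 y=0
t12.Δ3 x=1 n1=0 v=0 n0=0 q=1 u=1 clk=1 z=1 y=0
t12.Δ4 x=1 n1=0 v=1 n0=0 q=1 u=1 clk=1 z=1 y=0
t13.Δ0 x=1 n1=0 v=1 n0=0 q=1 u=1 clk=1 z=1 y=0
t13.Δ1 x=1 n1=0 v=1 n0=0 q=1 u=1 clk=0 z=1 y=0
t14.Δ0 x=1 n1=0 v=1 n0=0 q=1 u=1 clk=0 z=1 y=0
t14.Δ1 x=1 n1=0 v=1 n0=0 q=1 u=1 clk=1 z=1 y=0
t14.Δ2 x=1 n1=0 v=1 n0=0 q=1 u=1 clk=1 z=1 y=1
t14.Δ3 x=1 n1=0 v=1 n0=0 q=1 u=1 clk=1 z=0 y=1
t14.Δ4 x=1 n1=0 v=0 n0=0 q=1 u=1 clk=1 z=0 y=1
t15.Δ0 x=1 n1=0 v=0 n0=0 q=1 u=1 clk=1 z=0 y=1
t15.Δ1 x=1 n1=0 v=0 n0=0 q=1 u=1 clk=0 z=0 y=1
t16.Δ0 x=1 n1=0 v=0 n0=0 q=1 u=1 clk=0 z=0 y=1
t16.Δ1 x=1 n1=0 v=0 n0=0 q=1 u=1 clk=1 z=0 y=1
t16.Δ2 x=1 n1=0 v=0 n0=0 q=1 u=1 clk=1 z=0 y=0
t16.Δ3 x=1 n1=0 v=0 n0=0 q=1 u=1 clk=1 z=1 y=0
t16.Δ4 x=1 n1=0 v=1 n0=0 q=1 u=1 clk=1 z=1 y=0
t17.Δ0 x=1 n1=0 v=1 n0=0 q=1 u=1 clk=1 z=1 y=0
t17.Δ1 x=1 n1=0 v=1 n0=0 q=1 u=1 clk=0 z=1 y=0
t18.Δ0 x=1 n1=0 v=1 n0=0 q=1 u=1 clk=0 z=1 y=0
t18.Δ1 x=1 n1=0 v=1 n0=0 q=1 u=1 clk=1 z=1 y=0
t18.Δ2 x=1 n1=0 v=1 n0=0 q=1 u=1 clk=1 z=1 y=1
t18.Δ3 x=1 n1=0 v=1 n0=0 q=1 u=1 clk=1 z=0 y=1
t18.Δ4 x=1 n1=0 v=0 n0=0 q=1 u=1 clk=1 z=0 y=1
t19.Δ0 x=1 n1=0 v=0 n0=0 q=1 u=1 clk=1 z=0 y=1
t19.Δ1 x=1 n1=0 v=0 n0=0 q=1 u=1 clk=0 z=0 y=1

1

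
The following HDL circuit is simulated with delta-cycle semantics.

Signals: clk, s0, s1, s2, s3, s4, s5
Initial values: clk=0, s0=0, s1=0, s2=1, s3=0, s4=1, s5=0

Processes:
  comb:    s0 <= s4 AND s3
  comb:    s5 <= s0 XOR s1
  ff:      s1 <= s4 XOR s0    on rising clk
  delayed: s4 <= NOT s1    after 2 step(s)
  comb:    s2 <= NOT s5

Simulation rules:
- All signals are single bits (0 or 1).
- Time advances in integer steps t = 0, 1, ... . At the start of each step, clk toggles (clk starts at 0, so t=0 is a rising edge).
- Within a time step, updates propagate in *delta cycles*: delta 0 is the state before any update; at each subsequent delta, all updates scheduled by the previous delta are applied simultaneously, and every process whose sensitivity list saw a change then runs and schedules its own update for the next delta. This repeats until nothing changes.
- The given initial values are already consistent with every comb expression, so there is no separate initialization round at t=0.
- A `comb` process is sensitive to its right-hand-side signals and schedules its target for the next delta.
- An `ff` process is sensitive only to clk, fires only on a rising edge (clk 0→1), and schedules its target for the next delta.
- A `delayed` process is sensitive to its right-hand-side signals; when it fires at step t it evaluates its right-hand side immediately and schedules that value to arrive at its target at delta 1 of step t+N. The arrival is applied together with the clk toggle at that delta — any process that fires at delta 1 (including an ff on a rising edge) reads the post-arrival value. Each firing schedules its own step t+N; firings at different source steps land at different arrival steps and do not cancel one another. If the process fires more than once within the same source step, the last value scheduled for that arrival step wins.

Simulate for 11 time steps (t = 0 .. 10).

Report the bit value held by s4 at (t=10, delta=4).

t0.Δ0 s5=0 clk=0 s4=1 s1=0 s2=1 s0=0 s3=0
t0.Δ1 s5=0 clk=1 s4=1 s1=0 s2=1 s0=0 s3=0
t0.Δ2 s5=0 clk=1 s4=1 s1=1 s2=1 s0=0 s3=0
t0.Δ3 s5=1 clk=1 s4=1 s1=1 s2=1 s0=0 s3=0
t0.Δ4 s5=1 clk=1 s4=1 s1=1 s2=0 s0=0 s3=0
t1.Δ0 s5=1 clk=1 s4=1 s1=1 s2=0 s0=0 s3=0
t1.Δ1 s5=1 clk=0 s4=1 s1=1 s2=0 s0=0 s3=0
t2.Δ0 s5=1 clk=0 s4=1 s1=1 s2=0 s0=0 s3=0
t2.Δ1 s5=1 clk=1 s4=0 s1=1 s2=0 s0=0 s3=0
t2.Δ2 s5=1 clk=1 s4=0 s1=0 s2=0 s0=0 s3=0
t2.Δ3 s5=0 clk=1 s4=0 s1=0 s2=0 s0=0 s3=0
t2.Δ4 s5=0 clk=1 s4=0 s1=0 s2=1 s0=0 s3=0
t3.Δ0 s5=0 clk=1 s4=0 s1=0 s2=1 s0=0 s3=0
t3.Δ1 s5=0 clk=0 s4=0 s1=0 s2=1 s0=0 s3=0
t4.Δ0 s5=0 clk=0 s4=0 s1=0 s2=1 s0=0 s3=0
t4.Δ1 s5=0 clk=1 s4=1 s1=0 s2=1 s0=0 s3=0
t4.Δ2 s5=0 clk=1 s4=1 s1=1 s2=1 s0=0 s3=0
t4.Δ3 s5=1 clk=1 s4=1 s1=1 s2=1 s0=0 s3=0
t4.Δ4 s5=1 clk=1 s4=1 s1=1 s2=0 s0=0 s3=0
t5.Δ0 s5=1 clk=1 s4=1 s1=1 s2=0 s0=0 s3=0
t5.Δ1 s5=1 clk=0 s4=1 s1=1 s2=0 s0=0 s3=0
t6.Δ0 s5=1 clk=0 s4=1 s1=1 s2=0 s0=0 s3=0
t6.Δ1 s5=1 clk=1 s4=0 s1=1 s2=0 s0=0 s3=0
t6.Δ2 s5=1 clk=1 s4=0 s1=0 s2=0 s0=0 s3=0
t6.Δ3 s5=0 clk=1 s4=0 s1=0 s2=0 s0=0 s3=0
t6.Δ4 s5=0 clk=1 s4=0 s1=0 s2=1 s0=0 s3=0
t7.Δ0 s5=0 clk=1 s4=0 s1=0 s2=1 s0=0 s3=0
t7.Δ1 s5=0 clk=0 s4=0 s1=0 s2=1 s0=0 s3=0
t8.Δ0 s5=0 clk=0 s4=0 s1=0 s2=1 s0=0 s3=0
t8.Δ1 s5=0 clk=1 s4=1 s1=0 s2=1 s0=0 s3=0
t8.Δ2 s5=0 clk=1 s4=1 s1=1 s2=1 s0=0 s3=0
t8.Δ3 s5=1 clk=1 s4=1 s1=1 s2=1 s0=0 s3=0
t8.Δ4 s5=1 clk=1 s4=1 s1=1 s2=0 s0=0 s3=0
t9.Δ0 s5=1 clk=1 s4=1 s1=1 s2=0 s0=0 s3=0
t9.Δ1 s5=1 clk=0 s4=1 s1=1 s2=0 s0=0 s3=0
t10.Δ0 s5=1 clk=0 s4=1 s1=1 s2=0 s0=0 s3=0
t10.Δ1 s5=1 clk=1 s4=0 s1=1 s2=0 s0=0 s3=0
t10.Δ2 s5=1 clk=1 s4=0 s1=0 s2=0 s0=0 s3=0
t10.Δ3 s5=0 clk=1 s4=0 s1=0 s2=0 s0=0 s3=0
t10.Δ4 s5=0 clk=1 s4=0 s1=0 s2=1 s0=0 s3=0

0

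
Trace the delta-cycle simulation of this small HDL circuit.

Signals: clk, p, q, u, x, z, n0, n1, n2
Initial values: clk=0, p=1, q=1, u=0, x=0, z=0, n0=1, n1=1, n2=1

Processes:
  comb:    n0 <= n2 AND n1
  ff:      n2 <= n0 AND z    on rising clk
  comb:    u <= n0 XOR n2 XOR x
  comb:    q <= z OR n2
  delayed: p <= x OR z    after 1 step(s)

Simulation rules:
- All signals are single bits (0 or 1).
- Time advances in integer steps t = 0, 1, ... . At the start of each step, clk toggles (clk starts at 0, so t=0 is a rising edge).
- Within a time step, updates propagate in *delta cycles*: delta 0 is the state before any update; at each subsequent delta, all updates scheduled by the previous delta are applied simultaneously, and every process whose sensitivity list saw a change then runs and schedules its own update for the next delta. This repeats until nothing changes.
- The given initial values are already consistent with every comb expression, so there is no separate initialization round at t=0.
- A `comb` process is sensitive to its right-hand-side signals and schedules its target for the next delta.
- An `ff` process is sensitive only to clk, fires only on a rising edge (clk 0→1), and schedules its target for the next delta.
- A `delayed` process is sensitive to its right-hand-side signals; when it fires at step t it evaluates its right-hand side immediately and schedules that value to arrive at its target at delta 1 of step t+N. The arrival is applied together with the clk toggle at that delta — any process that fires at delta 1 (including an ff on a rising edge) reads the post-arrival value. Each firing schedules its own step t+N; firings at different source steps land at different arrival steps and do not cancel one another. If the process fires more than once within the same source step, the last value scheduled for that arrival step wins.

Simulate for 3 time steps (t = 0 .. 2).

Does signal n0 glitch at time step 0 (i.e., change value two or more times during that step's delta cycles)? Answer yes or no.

[bits: z,p,q,n1,n2,x,n0,u,clk]
t=0: Δ0=011110100 Δ1=011110101 Δ2=011100101 Δ3=010100011 Δ4=010100001 | 4Δ
t=1: Δ0=010100001 Δ1=010100000 | 1Δ
t=2: Δ0=010100000 Δ1=010100001 | 1Δ

no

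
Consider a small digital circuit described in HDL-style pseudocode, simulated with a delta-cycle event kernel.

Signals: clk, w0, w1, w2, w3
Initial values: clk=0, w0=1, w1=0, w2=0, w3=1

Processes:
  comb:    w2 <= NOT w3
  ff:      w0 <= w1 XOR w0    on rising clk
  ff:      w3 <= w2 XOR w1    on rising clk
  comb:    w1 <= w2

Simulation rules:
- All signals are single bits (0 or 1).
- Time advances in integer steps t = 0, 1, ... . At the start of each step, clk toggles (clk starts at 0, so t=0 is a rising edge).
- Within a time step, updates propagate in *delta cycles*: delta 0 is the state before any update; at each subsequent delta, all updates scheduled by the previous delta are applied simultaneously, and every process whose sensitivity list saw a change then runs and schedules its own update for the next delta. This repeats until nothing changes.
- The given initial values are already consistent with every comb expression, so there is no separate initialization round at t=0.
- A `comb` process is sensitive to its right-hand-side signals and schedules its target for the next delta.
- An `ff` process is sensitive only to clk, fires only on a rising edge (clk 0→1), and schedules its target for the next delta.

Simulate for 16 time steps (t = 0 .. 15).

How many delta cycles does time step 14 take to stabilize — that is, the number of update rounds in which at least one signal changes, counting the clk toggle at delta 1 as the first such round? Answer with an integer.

2

[bits: clk,w2,w1,w0,w3]
t=0: Δ0=00011 Δ1=10011 Δ2=10010 Δ3=11010 Δ4=11110 | 4Δ
t=1: Δ0=11110 Δ1=01110 | 1Δ
t=2: Δ0=01110 Δ1=11110 Δ2=11100 | 2Δ
t=3: Δ0=11100 Δ1=01100 | 1Δ
t=4: Δ0=01100 Δ1=11100 Δ2=11110 | 2Δ
t=5: Δ0=11110 Δ1=01110 | 1Δ
t=6: Δ0=01110 Δ1=11110 Δ2=11100 | 2Δ
t=7: Δ0=11100 Δ1=01100 | 1Δ
t=8: Δ0=01100 Δ1=11100 Δ2=11110 | 2Δ
t=9: Δ0=11110 Δ1=01110 | 1Δ
t=10: Δ0=01110 Δ1=11110 Δ2=11100 | 2Δ
t=11: Δ0=11100 Δ1=01100 | 1Δ
t=12: Δ0=01100 Δ1=11100 Δ2=11110 | 2Δ
t=13: Δ0=11110 Δ1=01110 | 1Δ
t=14: Δ0=01110 Δ1=11110 Δ2=11100 | 2Δ
t=15: Δ0=11100 Δ1=01100 | 1Δ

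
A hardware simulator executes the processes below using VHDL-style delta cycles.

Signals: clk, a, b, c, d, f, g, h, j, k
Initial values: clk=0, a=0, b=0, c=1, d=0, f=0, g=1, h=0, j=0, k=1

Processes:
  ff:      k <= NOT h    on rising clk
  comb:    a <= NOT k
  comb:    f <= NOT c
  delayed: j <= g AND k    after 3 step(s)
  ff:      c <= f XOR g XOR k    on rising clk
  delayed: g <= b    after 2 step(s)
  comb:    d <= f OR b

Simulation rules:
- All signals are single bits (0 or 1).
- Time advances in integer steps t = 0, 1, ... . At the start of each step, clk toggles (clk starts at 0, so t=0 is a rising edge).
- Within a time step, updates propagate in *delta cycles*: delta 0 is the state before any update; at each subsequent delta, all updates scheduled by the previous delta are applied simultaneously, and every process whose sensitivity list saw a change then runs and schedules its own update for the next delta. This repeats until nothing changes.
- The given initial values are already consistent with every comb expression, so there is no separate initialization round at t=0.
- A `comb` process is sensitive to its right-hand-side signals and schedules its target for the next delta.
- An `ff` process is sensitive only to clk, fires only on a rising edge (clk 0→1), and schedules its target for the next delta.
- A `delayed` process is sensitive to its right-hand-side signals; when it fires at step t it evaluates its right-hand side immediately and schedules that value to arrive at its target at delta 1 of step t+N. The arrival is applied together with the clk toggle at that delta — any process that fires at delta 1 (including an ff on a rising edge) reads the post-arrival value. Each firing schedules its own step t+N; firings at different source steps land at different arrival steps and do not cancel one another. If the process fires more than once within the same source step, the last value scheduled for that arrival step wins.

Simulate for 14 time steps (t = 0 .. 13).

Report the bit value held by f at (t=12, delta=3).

[bits: c,clk,j,g,f,k,a,b,d,h]
t=0: Δ0=1001010000 Δ1=1101010000 Δ2=0101010000 Δ3=0101110000 Δ4=0101110010 | 4Δ
t=1: Δ0=0101110010 Δ1=0001110010 | 1Δ
t=2: Δ0=0001110010 Δ1=0101110010 Δ2=1101110010 Δ3=1101010010 Δ4=1101010000 | 4Δ
t=3: Δ0=1101010000 Δ1=1001010000 | 1Δ
t=4: Δ0=1001010000 Δ1=1101010000 Δ2=0101010000 Δ3=0101110000 Δ4=0101110010 | 4Δ
t=5: Δ0=0101110010 Δ1=0001110010 | 1Δ
t=6: Δ0=0001110010 Δ1=0101110010 Δ2=1101110010 Δ3=1101010010 Δ4=1101010000 | 4Δ
t=7: Δ0=1101010000 Δ1=1001010000 | 1Δ
t=8: Δ0=1001010000 Δ1=1101010000 Δ2=0101010000 Δ3=0101110000 Δ4=0101110010 | 4Δ
t=9: Δ0=0101110010 Δ1=0001110010 | 1Δ
t=10: Δ0=0001110010 Δ1=0101110010 Δ2=1101110010 Δ3=1101010010 Δ4=1101010000 | 4Δ
t=11: Δ0=1101010000 Δ1=1001010000 | 1Δ
t=12: Δ0=1001010000 Δ1=1101010000 Δ2=0101010000 Δ3=0101110000 Δ4=0101110010 | 4Δ
t=13: Δ0=0101110010 Δ1=0001110010 | 1Δ

1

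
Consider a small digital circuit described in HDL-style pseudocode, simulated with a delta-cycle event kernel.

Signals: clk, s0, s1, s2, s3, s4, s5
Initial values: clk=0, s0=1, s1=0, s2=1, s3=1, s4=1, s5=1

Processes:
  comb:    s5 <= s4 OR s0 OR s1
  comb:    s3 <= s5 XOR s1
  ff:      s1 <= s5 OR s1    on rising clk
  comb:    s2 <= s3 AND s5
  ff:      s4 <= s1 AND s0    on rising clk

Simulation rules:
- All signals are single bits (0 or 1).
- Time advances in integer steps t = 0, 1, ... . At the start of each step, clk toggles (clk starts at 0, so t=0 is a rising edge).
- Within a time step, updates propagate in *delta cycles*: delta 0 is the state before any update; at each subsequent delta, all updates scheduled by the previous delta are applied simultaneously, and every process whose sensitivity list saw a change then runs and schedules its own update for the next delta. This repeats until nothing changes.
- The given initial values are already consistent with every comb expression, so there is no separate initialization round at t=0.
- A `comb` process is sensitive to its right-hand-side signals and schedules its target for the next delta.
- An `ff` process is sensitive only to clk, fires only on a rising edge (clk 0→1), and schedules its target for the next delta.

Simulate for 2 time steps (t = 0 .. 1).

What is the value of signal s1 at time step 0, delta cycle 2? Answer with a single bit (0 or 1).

[bits: s3,s2,s1,s4,s0,s5,clk]
t=0: Δ0=1101110 Δ1=1101111 Δ2=1110111 Δ3=0110111 Δ4=0010111 | 4Δ
t=1: Δ0=0010111 Δ1=0010110 | 1Δ

1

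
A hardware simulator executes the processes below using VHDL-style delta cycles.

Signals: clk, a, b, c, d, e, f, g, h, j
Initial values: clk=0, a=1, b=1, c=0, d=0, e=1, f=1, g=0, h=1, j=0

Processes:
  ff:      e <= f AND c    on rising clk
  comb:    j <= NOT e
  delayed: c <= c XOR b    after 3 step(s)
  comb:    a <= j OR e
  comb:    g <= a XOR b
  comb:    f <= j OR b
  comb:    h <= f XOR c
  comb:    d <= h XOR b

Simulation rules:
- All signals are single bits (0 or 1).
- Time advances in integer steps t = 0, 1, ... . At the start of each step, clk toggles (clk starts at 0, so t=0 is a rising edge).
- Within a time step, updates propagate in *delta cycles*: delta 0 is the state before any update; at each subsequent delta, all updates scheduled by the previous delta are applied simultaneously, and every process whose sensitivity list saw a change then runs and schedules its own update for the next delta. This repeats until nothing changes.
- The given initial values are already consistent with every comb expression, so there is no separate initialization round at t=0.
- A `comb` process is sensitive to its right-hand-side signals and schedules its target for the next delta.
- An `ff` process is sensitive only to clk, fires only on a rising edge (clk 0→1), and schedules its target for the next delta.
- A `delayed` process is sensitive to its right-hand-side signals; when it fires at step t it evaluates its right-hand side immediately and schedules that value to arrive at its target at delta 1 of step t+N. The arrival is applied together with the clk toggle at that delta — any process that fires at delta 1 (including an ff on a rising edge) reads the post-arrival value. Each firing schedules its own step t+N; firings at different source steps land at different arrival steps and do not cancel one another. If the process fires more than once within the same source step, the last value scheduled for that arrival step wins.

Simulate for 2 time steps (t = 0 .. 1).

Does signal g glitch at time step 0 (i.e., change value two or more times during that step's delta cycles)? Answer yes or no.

yes

t0.Δ0 h=1 e=1 clk=0 b=1 a=1 d=0 f=1 j=0 c=0 g=0
t0.Δ1 h=1 e=1 clk=1 b=1 a=1 d=0 f=1 j=0 c=0 g=0
t0.Δ2 h=1 e=0 clk=1 b=1 a=1 d=0 f=1 j=0 c=0 g=0
t0.Δ3 h=1 e=0 clk=1 b=1 a=0 d=0 f=1 j=1 c=0 g=0
t0.Δ4 h=1 e=0 clk=1 b=1 a=1 d=0 f=1 j=1 c=0 g=1
t0.Δ5 h=1 e=0 clk=1 b=1 a=1 d=0 f=1 j=1 c=0 g=0
t1.Δ0 h=1 e=0 clk=1 b=1 a=1 d=0 f=1 j=1 c=0 g=0
t1.Δ1 h=1 e=0 clk=0 b=1 a=1 d=0 f=1 j=1 c=0 g=0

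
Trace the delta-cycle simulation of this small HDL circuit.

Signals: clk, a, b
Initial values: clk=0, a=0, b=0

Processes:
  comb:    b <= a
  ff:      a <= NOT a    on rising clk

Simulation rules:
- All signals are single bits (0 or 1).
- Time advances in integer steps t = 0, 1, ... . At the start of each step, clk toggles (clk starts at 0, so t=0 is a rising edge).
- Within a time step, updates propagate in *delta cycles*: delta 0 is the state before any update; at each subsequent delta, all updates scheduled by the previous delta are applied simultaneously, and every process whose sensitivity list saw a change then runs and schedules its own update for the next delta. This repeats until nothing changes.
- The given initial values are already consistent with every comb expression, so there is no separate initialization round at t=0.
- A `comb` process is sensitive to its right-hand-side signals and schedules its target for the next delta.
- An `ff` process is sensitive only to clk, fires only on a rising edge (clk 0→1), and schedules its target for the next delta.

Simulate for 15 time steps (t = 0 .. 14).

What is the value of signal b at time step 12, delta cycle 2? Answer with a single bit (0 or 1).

t=0 Δ0: a=0 b=0 clk=0
  Δ1: clk:0→1
  Δ2: a:0→1
  Δ3: b:0→1
  (3Δ to stable)
t=1 Δ0: a=1 b=1 clk=1
  Δ1: clk:1→0
  (1Δ to stable)
t=2 Δ0: a=1 b=1 clk=0
  Δ1: clk:0→1
  Δ2: a:1→0
  Δ3: b:1→0
  (3Δ to stable)
t=3 Δ0: a=0 b=0 clk=1
  Δ1: clk:1→0
  (1Δ to stable)
t=4 Δ0: a=0 b=0 clk=0
  Δ1: clk:0→1
  Δ2: a:0→1
  Δ3: b:0→1
  (3Δ to stable)
t=5 Δ0: a=1 b=1 clk=1
  Δ1: clk:1→0
  (1Δ to stable)
t=6 Δ0: a=1 b=1 clk=0
  Δ1: clk:0→1
  Δ2: a:1→0
  Δ3: b:1→0
  (3Δ to stable)
t=7 Δ0: a=0 b=0 clk=1
  Δ1: clk:1→0
  (1Δ to stable)
t=8 Δ0: a=0 b=0 clk=0
  Δ1: clk:0→1
  Δ2: a:0→1
  Δ3: b:0→1
  (3Δ to stable)
t=9 Δ0: a=1 b=1 clk=1
  Δ1: clk:1→0
  (1Δ to stable)
t=10 Δ0: a=1 b=1 clk=0
  Δ1: clk:0→1
  Δ2: a:1→0
  Δ3: b:1→0
  (3Δ to stable)
t=11 Δ0: a=0 b=0 clk=1
  Δ1: clk:1→0
  (1Δ to stable)
t=12 Δ0: a=0 b=0 clk=0
  Δ1: clk:0→1
  Δ2: a:0→1
  Δ3: b:0→1
  (3Δ to stable)
t=13 Δ0: a=1 b=1 clk=1
  Δ1: clk:1→0
  (1Δ to stable)
t=14 Δ0: a=1 b=1 clk=0
  Δ1: clk:0→1
  Δ2: a:1→0
  Δ3: b:1→0
  (3Δ to stable)

0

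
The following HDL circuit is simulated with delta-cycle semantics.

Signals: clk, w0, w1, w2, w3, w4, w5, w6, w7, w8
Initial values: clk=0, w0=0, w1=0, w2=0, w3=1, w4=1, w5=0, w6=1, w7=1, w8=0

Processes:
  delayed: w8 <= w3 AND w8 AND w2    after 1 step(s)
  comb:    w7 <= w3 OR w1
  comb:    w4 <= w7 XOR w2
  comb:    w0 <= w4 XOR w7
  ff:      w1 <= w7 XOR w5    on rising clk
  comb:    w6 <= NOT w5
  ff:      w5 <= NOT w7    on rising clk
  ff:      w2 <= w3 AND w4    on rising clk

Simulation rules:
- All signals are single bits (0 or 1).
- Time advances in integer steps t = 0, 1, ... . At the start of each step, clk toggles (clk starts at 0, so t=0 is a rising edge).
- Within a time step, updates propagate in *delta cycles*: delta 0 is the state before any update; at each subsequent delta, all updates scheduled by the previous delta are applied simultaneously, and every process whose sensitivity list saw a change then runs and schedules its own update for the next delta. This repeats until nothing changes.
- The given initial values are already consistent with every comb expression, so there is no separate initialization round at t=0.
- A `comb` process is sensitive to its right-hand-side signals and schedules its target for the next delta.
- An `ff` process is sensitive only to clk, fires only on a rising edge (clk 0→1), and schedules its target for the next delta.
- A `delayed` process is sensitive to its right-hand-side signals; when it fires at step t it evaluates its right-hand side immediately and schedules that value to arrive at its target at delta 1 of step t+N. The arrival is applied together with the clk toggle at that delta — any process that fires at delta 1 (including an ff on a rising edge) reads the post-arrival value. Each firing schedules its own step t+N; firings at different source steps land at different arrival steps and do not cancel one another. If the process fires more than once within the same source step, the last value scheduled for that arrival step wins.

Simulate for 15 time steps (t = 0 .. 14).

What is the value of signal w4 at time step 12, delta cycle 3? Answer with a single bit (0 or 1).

0

t=0 Δ0: w5=0 w8=0 w6=1 w7=1 w1=0 w0=0 w4=1 clk=0 w3=1 w2=0
  Δ1: clk:0→1
  Δ2: w1:0→1, w2:0→1
  Δ3: w4:1→0
  Δ4: w0:0→1
  (4Δ to stable)
t=1 Δ0: w5=0 w8=0 w6=1 w7=1 w1=1 w0=1 w4=0 clk=1 w3=1 w2=1
  Δ1: clk:1→0
  (1Δ to stable)
t=2 Δ0: w5=0 w8=0 w6=1 w7=1 w1=1 w0=1 w4=0 clk=0 w3=1 w2=1
  Δ1: clk:0→1
  Δ2: w2:1→0
  Δ3: w4:0→1
  Δ4: w0:1→0
  (4Δ to stable)
t=3 Δ0: w5=0 w8=0 w6=1 w7=1 w1=1 w0=0 w4=1 clk=1 w3=1 w2=0
  Δ1: clk:1→0
  (1Δ to stable)
t=4 Δ0: w5=0 w8=0 w6=1 w7=1 w1=1 w0=0 w4=1 clk=0 w3=1 w2=0
  Δ1: clk:0→1
  Δ2: w2:0→1
  Δ3: w4:1→0
  Δ4: w0:0→1
  (4Δ to stable)
t=5 Δ0: w5=0 w8=0 w6=1 w7=1 w1=1 w0=1 w4=0 clk=1 w3=1 w2=1
  Δ1: clk:1→0
  (1Δ to stable)
t=6 Δ0: w5=0 w8=0 w6=1 w7=1 w1=1 w0=1 w4=0 clk=0 w3=1 w2=1
  Δ1: clk:0→1
  Δ2: w2:1→0
  Δ3: w4:0→1
  Δ4: w0:1→0
  (4Δ to stable)
t=7 Δ0: w5=0 w8=0 w6=1 w7=1 w1=1 w0=0 w4=1 clk=1 w3=1 w2=0
  Δ1: clk:1→0
  (1Δ to stable)
t=8 Δ0: w5=0 w8=0 w6=1 w7=1 w1=1 w0=0 w4=1 clk=0 w3=1 w2=0
  Δ1: clk:0→1
  Δ2: w2:0→1
  Δ3: w4:1→0
  Δ4: w0:0→1
  (4Δ to stable)
t=9 Δ0: w5=0 w8=0 w6=1 w7=1 w1=1 w0=1 w4=0 clk=1 w3=1 w2=1
  Δ1: clk:1→0
  (1Δ to stable)
t=10 Δ0: w5=0 w8=0 w6=1 w7=1 w1=1 w0=1 w4=0 clk=0 w3=1 w2=1
  Δ1: clk:0→1
  Δ2: w2:1→0
  Δ3: w4:0→1
  Δ4: w0:1→0
  (4Δ to stable)
t=11 Δ0: w5=0 w8=0 w6=1 w7=1 w1=1 w0=0 w4=1 clk=1 w3=1 w2=0
  Δ1: clk:1→0
  (1Δ to stable)
t=12 Δ0: w5=0 w8=0 w6=1 w7=1 w1=1 w0=0 w4=1 clk=0 w3=1 w2=0
  Δ1: clk:0→1
  Δ2: w2:0→1
  Δ3: w4:1→0
  Δ4: w0:0→1
  (4Δ to stable)
t=13 Δ0: w5=0 w8=0 w6=1 w7=1 w1=1 w0=1 w4=0 clk=1 w3=1 w2=1
  Δ1: clk:1→0
  (1Δ to stable)
t=14 Δ0: w5=0 w8=0 w6=1 w7=1 w1=1 w0=1 w4=0 clk=0 w3=1 w2=1
  Δ1: clk:0→1
  Δ2: w2:1→0
  Δ3: w4:0→1
  Δ4: w0:1→0
  (4Δ to stable)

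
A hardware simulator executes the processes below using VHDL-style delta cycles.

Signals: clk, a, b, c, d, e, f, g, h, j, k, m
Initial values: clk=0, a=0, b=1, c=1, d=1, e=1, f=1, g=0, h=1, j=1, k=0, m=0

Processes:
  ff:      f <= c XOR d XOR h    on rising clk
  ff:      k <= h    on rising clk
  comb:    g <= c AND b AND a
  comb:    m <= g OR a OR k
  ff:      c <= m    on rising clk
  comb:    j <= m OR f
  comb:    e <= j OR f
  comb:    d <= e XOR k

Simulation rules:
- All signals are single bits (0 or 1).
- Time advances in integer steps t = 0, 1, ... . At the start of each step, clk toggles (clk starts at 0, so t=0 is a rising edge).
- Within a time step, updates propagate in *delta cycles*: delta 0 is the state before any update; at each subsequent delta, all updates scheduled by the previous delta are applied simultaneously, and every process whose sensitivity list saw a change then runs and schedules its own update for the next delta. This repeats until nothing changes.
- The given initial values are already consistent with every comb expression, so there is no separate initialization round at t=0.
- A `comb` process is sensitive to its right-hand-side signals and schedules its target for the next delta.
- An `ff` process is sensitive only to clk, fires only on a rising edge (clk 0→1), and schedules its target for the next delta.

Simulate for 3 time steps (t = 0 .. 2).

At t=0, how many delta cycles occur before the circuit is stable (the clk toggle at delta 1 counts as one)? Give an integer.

t0.Δ0 j=1 b=1 k=0 d=1 clk=0 c=1 m=0 e=1 a=0 g=0 h=1 f=1
t0.Δ1 j=1 b=1 k=0 d=1 clk=1 c=1 m=0 e=1 a=0 g=0 h=1 f=1
t0.Δ2 j=1 b=1 k=1 d=1 clk=1 c=0 m=0 e=1 a=0 g=0 h=1 f=1
t0.Δ3 j=1 b=1 k=1 d=0 clk=1 c=0 m=1 e=1 a=0 g=0 h=1 f=1
t1.Δ0 j=1 b=1 k=1 d=0 clk=1 c=0 m=1 e=1 a=0 g=0 h=1 f=1
t1.Δ1 j=1 b=1 k=1 d=0 clk=0 c=0 m=1 e=1 a=0 g=0 h=1 f=1
t2.Δ0 j=1 b=1 k=1 d=0 clk=0 c=0 m=1 e=1 a=0 g=0 h=1 f=1
t2.Δ1 j=1 b=1 k=1 d=0 clk=1 c=0 m=1 e=1 a=0 g=0 h=1 f=1
t2.Δ2 j=1 b=1 k=1 d=0 clk=1 c=1 m=1 e=1 a=0 g=0 h=1 f=1

3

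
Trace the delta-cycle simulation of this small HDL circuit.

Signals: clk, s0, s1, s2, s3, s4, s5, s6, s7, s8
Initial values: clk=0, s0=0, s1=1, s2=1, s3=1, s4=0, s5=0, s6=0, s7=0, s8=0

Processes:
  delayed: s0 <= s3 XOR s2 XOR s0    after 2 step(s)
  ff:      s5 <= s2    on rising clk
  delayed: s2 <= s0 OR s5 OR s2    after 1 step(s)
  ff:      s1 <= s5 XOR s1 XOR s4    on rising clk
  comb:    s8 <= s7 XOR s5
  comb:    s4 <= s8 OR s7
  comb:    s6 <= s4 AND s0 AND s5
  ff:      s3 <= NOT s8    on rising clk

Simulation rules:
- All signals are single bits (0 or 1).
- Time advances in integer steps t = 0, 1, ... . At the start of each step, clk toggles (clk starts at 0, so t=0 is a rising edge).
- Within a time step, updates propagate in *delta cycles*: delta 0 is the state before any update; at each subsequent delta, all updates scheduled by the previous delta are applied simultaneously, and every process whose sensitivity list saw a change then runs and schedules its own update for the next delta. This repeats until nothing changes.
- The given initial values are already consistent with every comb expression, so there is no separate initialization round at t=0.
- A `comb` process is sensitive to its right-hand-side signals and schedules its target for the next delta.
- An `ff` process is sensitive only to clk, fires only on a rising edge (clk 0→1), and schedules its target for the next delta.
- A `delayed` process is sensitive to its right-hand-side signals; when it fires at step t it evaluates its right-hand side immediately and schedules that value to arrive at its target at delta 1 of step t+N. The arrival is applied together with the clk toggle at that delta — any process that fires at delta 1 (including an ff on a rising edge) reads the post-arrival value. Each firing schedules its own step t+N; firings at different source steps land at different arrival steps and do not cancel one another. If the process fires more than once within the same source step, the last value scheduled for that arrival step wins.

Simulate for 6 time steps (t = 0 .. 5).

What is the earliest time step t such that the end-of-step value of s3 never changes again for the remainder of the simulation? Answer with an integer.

[bits: s1,s7,s4,s6,s8,s0,s2,clk,s5,s3]
t=0: Δ0=1000001001 Δ1=1000001101 Δ2=1000001111 Δ3=1000101111 Δ4=1010101111 | 4Δ
t=1: Δ0=1010101111 Δ1=1010101011 | 1Δ
t=2: Δ0=1010101011 Δ1=1010101111 Δ2=1010101110 | 2Δ
t=3: Δ0=1010101110 Δ1=1010101010 | 1Δ
t=4: Δ0=1010101010 Δ1=1010111110 Δ2=1011111110 | 2Δ
t=5: Δ0=1011111110 Δ1=1011111010 | 1Δ

2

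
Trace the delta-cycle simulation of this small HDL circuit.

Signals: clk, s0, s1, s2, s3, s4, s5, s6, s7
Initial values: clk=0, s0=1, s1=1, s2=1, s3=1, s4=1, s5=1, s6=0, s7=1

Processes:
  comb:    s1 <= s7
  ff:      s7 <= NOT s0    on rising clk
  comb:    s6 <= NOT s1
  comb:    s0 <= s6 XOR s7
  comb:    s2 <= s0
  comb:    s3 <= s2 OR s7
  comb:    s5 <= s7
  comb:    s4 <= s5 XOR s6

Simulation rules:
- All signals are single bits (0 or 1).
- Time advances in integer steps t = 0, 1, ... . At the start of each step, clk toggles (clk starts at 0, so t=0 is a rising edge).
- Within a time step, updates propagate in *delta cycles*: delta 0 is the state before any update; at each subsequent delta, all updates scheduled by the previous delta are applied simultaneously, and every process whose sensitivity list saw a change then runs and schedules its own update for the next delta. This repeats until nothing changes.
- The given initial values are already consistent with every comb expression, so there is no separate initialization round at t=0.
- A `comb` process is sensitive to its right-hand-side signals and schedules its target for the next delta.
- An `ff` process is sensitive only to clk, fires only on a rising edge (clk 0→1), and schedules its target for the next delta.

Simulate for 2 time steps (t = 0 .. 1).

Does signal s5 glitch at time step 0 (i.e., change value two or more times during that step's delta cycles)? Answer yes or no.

t0.Δ0 s2=1 s4=1 s7=1 s1=1 s5=1 clk=0 s0=1 s6=0 s3=1
t0.Δ1 s2=1 s4=1 s7=1 s1=1 s5=1 clk=1 s0=1 s6=0 s3=1
t0.Δ2 s2=1 s4=1 s7=0 s1=1 s5=1 clk=1 s0=1 s6=0 s3=1
t0.Δ3 s2=1 s4=1 s7=0 s1=0 s5=0 clk=1 s0=0 s6=0 s3=1
t0.Δ4 s2=0 s4=0 s7=0 s1=0 s5=0 clk=1 s0=0 s6=1 s3=1
t0.Δ5 s2=0 s4=1 s7=0 s1=0 s5=0 clk=1 s0=1 s6=1 s3=0
t0.Δ6 s2=1 s4=1 s7=0 s1=0 s5=0 clk=1 s0=1 s6=1 s3=0
t0.Δ7 s2=1 s4=1 s7=0 s1=0 s5=0 clk=1 s0=1 s6=1 s3=1
t1.Δ0 s2=1 s4=1 s7=0 s1=0 s5=0 clk=1 s0=1 s6=1 s3=1
t1.Δ1 s2=1 s4=1 s7=0 s1=0 s5=0 clk=0 s0=1 s6=1 s3=1

no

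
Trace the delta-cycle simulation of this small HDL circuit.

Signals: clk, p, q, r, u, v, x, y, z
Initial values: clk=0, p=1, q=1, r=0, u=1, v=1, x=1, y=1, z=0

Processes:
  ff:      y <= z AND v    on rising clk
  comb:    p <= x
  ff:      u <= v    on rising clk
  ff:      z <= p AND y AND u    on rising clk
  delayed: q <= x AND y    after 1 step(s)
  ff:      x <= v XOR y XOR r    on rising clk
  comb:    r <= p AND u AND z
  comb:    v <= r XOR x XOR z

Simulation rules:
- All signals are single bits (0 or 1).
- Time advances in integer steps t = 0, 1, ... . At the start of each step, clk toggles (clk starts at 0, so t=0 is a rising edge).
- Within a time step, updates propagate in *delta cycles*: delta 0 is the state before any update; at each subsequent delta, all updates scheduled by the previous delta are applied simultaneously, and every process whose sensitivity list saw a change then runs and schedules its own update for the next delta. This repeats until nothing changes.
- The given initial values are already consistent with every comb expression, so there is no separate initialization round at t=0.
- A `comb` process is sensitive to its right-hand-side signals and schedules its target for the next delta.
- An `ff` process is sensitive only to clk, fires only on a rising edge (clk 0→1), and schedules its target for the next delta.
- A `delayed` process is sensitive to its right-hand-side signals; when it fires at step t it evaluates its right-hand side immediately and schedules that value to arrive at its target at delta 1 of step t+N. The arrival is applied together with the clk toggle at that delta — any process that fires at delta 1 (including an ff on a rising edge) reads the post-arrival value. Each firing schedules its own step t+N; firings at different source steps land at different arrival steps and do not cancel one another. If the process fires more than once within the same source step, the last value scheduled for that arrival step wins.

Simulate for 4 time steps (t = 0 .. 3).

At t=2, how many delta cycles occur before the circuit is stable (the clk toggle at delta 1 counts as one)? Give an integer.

[bits: u,q,v,p,r,clk,z,x,y]
t=0: Δ0=111100011 Δ1=111101011 Δ2=111101100 Δ3=111011100 Δ4=110001100 Δ5=111001100 | 5Δ
t=1: Δ0=111001100 Δ1=101000100 | 1Δ
t=2: Δ0=101000100 Δ1=101001100 Δ2=101001011 Δ3=101101011 | 3Δ
t=3: Δ0=101101011 Δ1=111100011 | 1Δ

3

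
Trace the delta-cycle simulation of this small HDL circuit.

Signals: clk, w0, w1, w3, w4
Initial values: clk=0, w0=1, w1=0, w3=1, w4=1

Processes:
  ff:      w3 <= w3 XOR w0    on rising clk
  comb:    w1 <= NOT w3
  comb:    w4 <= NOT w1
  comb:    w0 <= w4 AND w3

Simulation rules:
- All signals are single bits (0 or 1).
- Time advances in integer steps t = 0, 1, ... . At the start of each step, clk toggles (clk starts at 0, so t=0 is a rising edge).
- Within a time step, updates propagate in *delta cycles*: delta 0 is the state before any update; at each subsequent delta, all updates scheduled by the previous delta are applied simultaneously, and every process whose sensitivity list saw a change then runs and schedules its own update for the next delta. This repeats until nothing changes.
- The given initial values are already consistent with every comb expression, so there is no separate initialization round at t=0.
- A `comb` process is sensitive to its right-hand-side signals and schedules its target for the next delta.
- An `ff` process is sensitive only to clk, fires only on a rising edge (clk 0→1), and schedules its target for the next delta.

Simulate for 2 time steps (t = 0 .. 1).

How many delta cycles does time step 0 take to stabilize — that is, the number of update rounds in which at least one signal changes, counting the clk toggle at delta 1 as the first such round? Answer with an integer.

t=0 Δ0: clk=0 w1=0 w0=1 w3=1 w4=1
  Δ1: clk:0→1
  Δ2: w3:1→0
  Δ3: w1:0→1, w0:1→0
  Δ4: w4:1→0
  (4Δ to stable)
t=1 Δ0: clk=1 w1=1 w0=0 w3=0 w4=0
  Δ1: clk:1→0
  (1Δ to stable)

4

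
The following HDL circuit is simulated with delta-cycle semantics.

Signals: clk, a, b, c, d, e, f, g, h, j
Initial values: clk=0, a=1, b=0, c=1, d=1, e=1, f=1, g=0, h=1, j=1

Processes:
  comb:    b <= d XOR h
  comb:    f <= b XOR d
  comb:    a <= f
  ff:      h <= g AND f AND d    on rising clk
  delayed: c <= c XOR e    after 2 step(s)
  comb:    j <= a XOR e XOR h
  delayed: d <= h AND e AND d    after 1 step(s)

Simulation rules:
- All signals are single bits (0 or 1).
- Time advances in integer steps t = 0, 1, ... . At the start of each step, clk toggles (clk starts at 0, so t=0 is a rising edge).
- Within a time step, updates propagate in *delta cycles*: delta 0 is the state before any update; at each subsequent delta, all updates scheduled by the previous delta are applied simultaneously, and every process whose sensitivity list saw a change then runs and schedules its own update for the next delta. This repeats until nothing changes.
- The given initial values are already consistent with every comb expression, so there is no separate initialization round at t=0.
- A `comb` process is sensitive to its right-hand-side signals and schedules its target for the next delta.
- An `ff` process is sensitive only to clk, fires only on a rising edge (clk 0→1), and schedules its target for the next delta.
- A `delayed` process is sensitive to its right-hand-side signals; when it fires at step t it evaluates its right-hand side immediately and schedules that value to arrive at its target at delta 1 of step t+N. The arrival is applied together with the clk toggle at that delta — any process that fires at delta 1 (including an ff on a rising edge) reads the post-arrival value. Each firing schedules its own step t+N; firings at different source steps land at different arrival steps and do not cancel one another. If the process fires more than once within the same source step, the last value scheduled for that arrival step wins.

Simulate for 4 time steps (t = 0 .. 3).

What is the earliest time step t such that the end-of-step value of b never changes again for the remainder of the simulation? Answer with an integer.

1

t=0 Δ0: d=1 b=0 c=1 a=1 j=1 h=1 g=0 e=1 f=1 clk=0
  Δ1: clk:0→1
  Δ2: h:1→0
  Δ3: b:0→1, j:1→0
  Δ4: f:1→0
  Δ5: a:1→0
  Δ6: j:0→1
  (6Δ to stable)
t=1 Δ0: d=1 b=1 c=1 a=0 j=1 h=0 g=0 e=1 f=0 clk=1
  Δ1: d:1→0, clk:1→0
  Δ2: b:1→0, f:0→1
  Δ3: a:0→1, f:1→0
  Δ4: a:1→0, j:1→0
  Δ5: j:0→1
  (5Δ to stable)
t=2 Δ0: d=0 b=0 c=1 a=0 j=1 h=0 g=0 e=1 f=0 clk=0
  Δ1: clk:0→1
  (1Δ to stable)
t=3 Δ0: d=0 b=0 c=1 a=0 j=1 h=0 g=0 e=1 f=0 clk=1
  Δ1: clk:1→0
  (1Δ to stable)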